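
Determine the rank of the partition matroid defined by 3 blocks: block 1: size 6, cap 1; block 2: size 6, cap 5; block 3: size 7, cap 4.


Rank of a partition matroid = sum of min(|Si|, ci) for each block.
= min(6,1) + min(6,5) + min(7,4)
= 1 + 5 + 4
= 10.

10


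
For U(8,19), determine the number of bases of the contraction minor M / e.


Contracting e from U(8,19) gives U(7,18).
Bases of U(7,18) = C(18,7) = 18! / (7! * 11!) = 31824.

31824


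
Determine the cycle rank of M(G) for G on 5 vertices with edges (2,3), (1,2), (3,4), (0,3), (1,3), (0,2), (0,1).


Cycle rank (nullity) = |E| - r(M) = |E| - (|V| - c).
|E| = 7, |V| = 5, c = 1.
Nullity = 7 - (5 - 1) = 7 - 4 = 3.

3


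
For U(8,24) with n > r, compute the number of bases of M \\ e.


Deleting e from U(8,24) gives U(8,23) since n > r.
Bases of U(8,23) = (23 choose 8) = 490314.

490314


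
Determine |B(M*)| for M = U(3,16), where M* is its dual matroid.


The dual of U(r,n) is U(n-r, n) = U(13,16).
Bases of U(13,16) are all (13)-element subsets.
|B(M*)| = C(16,13) = 16! / (13! * 3!) = 560.

560


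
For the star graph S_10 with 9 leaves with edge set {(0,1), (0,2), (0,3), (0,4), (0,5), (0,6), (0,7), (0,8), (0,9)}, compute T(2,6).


A star on 10 vertices is a tree with 9 edges.
T(x,y) = x^(9) for any tree.
T(2,6) = 2^9 = 512.

512


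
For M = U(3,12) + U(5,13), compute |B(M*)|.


(M1+M2)* = M1* + M2*.
M1* = U(9,12), bases: C(12,9) = 220.
M2* = U(8,13), bases: C(13,8) = 1287.
|B(M*)| = 220 * 1287 = 283140.

283140


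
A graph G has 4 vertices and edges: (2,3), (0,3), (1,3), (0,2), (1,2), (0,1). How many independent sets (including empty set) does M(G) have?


An independent set in a graphic matroid is an acyclic edge subset.
G has 4 vertices and 6 edges.
Enumerate all 2^6 = 64 subsets, checking for acyclicity.
Total independent sets = 38.

38


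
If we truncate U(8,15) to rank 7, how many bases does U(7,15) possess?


Truncating U(8,15) to rank 7 gives U(7,15).
Bases of U(7,15) are all 7-element subsets of 15 elements.
Number of bases = C(15,7) = 6435.

6435


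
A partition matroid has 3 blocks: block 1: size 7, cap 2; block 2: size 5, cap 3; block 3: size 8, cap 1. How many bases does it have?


A basis picks exactly ci elements from block i.
Number of bases = product of C(|Si|, ci).
= C(7,2) * C(5,3) * C(8,1)
= 21 * 10 * 8
= 1680.

1680


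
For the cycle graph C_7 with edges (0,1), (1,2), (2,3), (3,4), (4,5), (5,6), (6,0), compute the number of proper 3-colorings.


P(C_7, k) = (k-1)^7 + (-1)^7*(k-1).
P(3) = (2)^7 - 2
= 128 - 2 = 126.

126


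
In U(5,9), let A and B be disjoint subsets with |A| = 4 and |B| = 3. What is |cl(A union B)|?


|A union B| = 4 + 3 = 7 (disjoint).
In U(5,9), cl(S) = S if |S| < 5, else cl(S) = E.
Since 7 >= 5, cl(A union B) = E.
|cl(A union B)| = 9.

9


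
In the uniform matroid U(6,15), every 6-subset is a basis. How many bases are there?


Bases of U(6,15) are all 6-element subsets of the 15-element ground set.
Number of bases = C(15,6).
C(15,6) = 5005.

5005


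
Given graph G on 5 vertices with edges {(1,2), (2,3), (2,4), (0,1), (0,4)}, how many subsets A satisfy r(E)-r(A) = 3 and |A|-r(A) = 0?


R(x,y) = sum over A in 2^E of x^(r(E)-r(A)) * y^(|A|-r(A)).
G has 5 vertices, 5 edges. r(E) = 4.
Enumerate all 2^5 = 32 subsets.
Count subsets with r(E)-r(A)=3 and |A|-r(A)=0: 5.

5


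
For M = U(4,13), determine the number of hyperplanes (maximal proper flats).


Hyperplanes of U(4,13) are flats of rank 3.
In a uniform matroid, these are exactly the (3)-element subsets.
Count = C(13,3) = 13! / (3! * 10!) = 286.

286


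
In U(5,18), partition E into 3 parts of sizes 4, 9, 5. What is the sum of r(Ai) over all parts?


r(Ai) = min(|Ai|, 5) for each part.
Sum = min(4,5) + min(9,5) + min(5,5)
    = 4 + 5 + 5
    = 14.

14


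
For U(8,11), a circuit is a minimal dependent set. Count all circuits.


In U(8,11), circuits are the (9)-element subsets.
Any set of 9 elements is dependent, and removing any one element gives
an independent set of size 8, so it is a minimal dependent set.
Number of circuits = C(11,9) = 55.

55


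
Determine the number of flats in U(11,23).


Flats of U(11,23): every subset of size < 11 is a flat, plus E itself.
Count = C(23,0) + C(23,1) + C(23,2) + C(23,3) + C(23,4) + C(23,5) + C(23,6) + C(23,7) + C(23,8) + C(23,9) + C(23,10) + 1
     = 1 + 23 + 253 + 1771 + 8855 + 33649 + 100947 + 245157 + 490314 + 817190 + 1144066 + 1
     = 2842227.

2842227


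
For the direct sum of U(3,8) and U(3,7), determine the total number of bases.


Bases of a direct sum M1 + M2: |B| = |B(M1)| * |B(M2)|.
|B(U(3,8))| = C(8,3) = 56.
|B(U(3,7))| = C(7,3) = 35.
Total bases = 56 * 35 = 1960.

1960


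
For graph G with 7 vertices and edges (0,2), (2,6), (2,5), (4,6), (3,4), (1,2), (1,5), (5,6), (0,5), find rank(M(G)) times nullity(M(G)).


r(M) = |V| - c = 7 - 1 = 6.
nullity = |E| - r(M) = 9 - 6 = 3.
Product = 6 * 3 = 18.

18


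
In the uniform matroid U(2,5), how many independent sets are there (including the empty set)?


Independent sets of U(2,5) are all subsets of size <= 2.
Count = C(5,0) + C(5,1) + C(5,2)
     = 1 + 5 + 10
     = 16.

16


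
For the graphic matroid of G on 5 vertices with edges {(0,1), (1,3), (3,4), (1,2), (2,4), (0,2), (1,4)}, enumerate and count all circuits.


A circuit in a graphic matroid = edge set of a simple cycle.
G has 5 vertices and 7 edges.
Enumerating all minimal edge subsets forming cycles...
Total circuits found: 6.

6


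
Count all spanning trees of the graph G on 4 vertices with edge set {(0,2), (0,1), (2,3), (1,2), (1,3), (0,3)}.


By Kirchhoff's matrix tree theorem, the number of spanning trees equals
the determinant of any cofactor of the Laplacian matrix L.
G has 4 vertices and 6 edges.
Computing the (3 x 3) cofactor determinant gives 16.

16


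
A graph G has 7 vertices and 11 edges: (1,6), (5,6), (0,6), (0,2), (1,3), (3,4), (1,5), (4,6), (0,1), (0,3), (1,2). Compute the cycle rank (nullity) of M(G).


Cycle rank (nullity) = |E| - r(M) = |E| - (|V| - c).
|E| = 11, |V| = 7, c = 1.
Nullity = 11 - (7 - 1) = 11 - 6 = 5.

5


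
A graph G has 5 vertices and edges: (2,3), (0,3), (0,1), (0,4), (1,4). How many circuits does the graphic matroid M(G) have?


A circuit in a graphic matroid = edge set of a simple cycle.
G has 5 vertices and 5 edges.
Enumerating all minimal edge subsets forming cycles...
Total circuits found: 1.

1


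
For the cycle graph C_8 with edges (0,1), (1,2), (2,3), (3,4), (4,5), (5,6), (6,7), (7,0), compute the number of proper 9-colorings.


P(C_8, k) = (k-1)^8 + (-1)^8*(k-1).
P(9) = (8)^8 + 8
= 16777216 + 8 = 16777224.

16777224


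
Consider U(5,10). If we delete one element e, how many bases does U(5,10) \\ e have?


Deleting e from U(5,10) gives U(5,9) since n > r.
Bases of U(5,9) = (9 choose 5) = 126.

126


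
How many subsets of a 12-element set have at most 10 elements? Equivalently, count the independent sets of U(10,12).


Independent sets of U(10,12) are all subsets of size <= 10.
Count = (12 choose 0) + (12 choose 1) + (12 choose 2) + (12 choose 3) + (12 choose 4) + (12 choose 5) + (12 choose 6) + (12 choose 7) + (12 choose 8) + (12 choose 9) + (12 choose 10)
     = 1 + 12 + 66 + 220 + 495 + 792 + 924 + 792 + 495 + 220 + 66
     = 4083.

4083


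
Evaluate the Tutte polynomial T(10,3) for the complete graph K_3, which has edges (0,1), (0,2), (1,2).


T(K_3; x,y) = x^2 + x + y.
T(10,3) = 100 + 10 + 3 = 113.

113


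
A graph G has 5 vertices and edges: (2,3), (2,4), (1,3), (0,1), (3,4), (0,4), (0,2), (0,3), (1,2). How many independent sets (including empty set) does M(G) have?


An independent set in a graphic matroid is an acyclic edge subset.
G has 5 vertices and 9 edges.
Enumerate all 2^9 = 512 subsets, checking for acyclicity.
Total independent sets = 198.

198


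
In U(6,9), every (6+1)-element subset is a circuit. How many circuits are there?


In U(6,9), circuits are the (7)-element subsets.
Any set of 7 elements is dependent, and removing any one element gives
an independent set of size 6, so it is a minimal dependent set.
Number of circuits = (9 choose 7) = 36.

36


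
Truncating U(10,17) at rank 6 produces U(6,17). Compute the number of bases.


Truncating U(10,17) to rank 6 gives U(6,17).
Bases of U(6,17) are all 6-element subsets of 17 elements.
Number of bases = C(17,6) = 12376.

12376


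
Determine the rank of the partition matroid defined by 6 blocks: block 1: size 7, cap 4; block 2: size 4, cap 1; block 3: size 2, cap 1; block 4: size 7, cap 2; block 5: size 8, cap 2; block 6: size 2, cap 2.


Rank of a partition matroid = sum of min(|Si|, ci) for each block.
= min(7,4) + min(4,1) + min(2,1) + min(7,2) + min(8,2) + min(2,2)
= 4 + 1 + 1 + 2 + 2 + 2
= 12.

12


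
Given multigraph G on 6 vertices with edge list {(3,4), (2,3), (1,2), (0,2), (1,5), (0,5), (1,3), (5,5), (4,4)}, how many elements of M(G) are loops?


In a graphic matroid, a loop is a self-loop edge (u,u) with rank 0.
Examining all 9 edges for self-loops...
Self-loops found: (5,5), (4,4)
Number of loops = 2.

2


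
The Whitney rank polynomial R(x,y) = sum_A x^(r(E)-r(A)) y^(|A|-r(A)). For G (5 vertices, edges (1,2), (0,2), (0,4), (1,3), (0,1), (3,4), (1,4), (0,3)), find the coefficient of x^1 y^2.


R(x,y) = sum over A in 2^E of x^(r(E)-r(A)) * y^(|A|-r(A)).
G has 5 vertices, 8 edges. r(E) = 4.
Enumerate all 2^8 = 256 subsets.
Count subsets with r(E)-r(A)=1 and |A|-r(A)=2: 8.

8


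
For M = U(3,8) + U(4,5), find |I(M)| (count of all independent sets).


For a direct sum, |I(M1+M2)| = |I(M1)| * |I(M2)|.
|I(U(3,8))| = sum C(8,k) for k=0..3 = 93.
|I(U(4,5))| = sum C(5,k) for k=0..4 = 31.
Total = 93 * 31 = 2883.

2883


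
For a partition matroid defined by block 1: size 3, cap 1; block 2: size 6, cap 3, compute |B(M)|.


A basis picks exactly ci elements from block i.
Number of bases = product of C(|Si|, ci).
= C(3,1) * C(6,3)
= 3 * 20
= 60.

60


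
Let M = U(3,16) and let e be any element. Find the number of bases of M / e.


Contracting e from U(3,16) gives U(2,15).
Bases of U(2,15) = C(15,2) = (15 * 14) / (1 * 2) = 105.

105


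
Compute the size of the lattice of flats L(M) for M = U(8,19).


Flats of U(8,19): every subset of size < 8 is a flat, plus E itself.
Count = (19 choose 0) + (19 choose 1) + (19 choose 2) + (19 choose 3) + (19 choose 4) + (19 choose 5) + (19 choose 6) + (19 choose 7) + 1
     = 1 + 19 + 171 + 969 + 3876 + 11628 + 27132 + 50388 + 1
     = 94185.

94185


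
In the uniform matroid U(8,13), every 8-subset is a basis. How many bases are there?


Bases of U(8,13) are all 8-element subsets of the 13-element ground set.
Number of bases = C(13,8).
C(13,8) = 1287.

1287


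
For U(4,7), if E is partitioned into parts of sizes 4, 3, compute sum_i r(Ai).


r(Ai) = min(|Ai|, 4) for each part.
Sum = min(4,4) + min(3,4)
    = 4 + 3
    = 7.

7


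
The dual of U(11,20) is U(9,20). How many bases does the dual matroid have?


The dual of U(r,n) is U(n-r, n) = U(9,20).
Bases of U(9,20) are all (9)-element subsets.
|B(M*)| = (20 choose 9) = 167960.

167960


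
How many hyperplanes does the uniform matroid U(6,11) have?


Hyperplanes of U(6,11) are flats of rank 5.
In a uniform matroid, these are exactly the (5)-element subsets.
Count = (11 choose 5) = 462.

462


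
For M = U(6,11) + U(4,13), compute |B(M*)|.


(M1+M2)* = M1* + M2*.
M1* = U(5,11), bases: C(11,5) = 462.
M2* = U(9,13), bases: C(13,9) = 715.
|B(M*)| = 462 * 715 = 330330.

330330


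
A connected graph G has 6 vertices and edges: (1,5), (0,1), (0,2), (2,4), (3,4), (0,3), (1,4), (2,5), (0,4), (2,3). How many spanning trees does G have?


By Kirchhoff's matrix tree theorem, the number of spanning trees equals
the determinant of any cofactor of the Laplacian matrix L.
G has 6 vertices and 10 edges.
Computing the (5 x 5) cofactor determinant gives 115.

115


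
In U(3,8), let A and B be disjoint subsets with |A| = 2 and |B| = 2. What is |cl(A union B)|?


|A union B| = 2 + 2 = 4 (disjoint).
In U(3,8), cl(S) = S if |S| < 3, else cl(S) = E.
Since 4 >= 3, cl(A union B) = E.
|cl(A union B)| = 8.

8


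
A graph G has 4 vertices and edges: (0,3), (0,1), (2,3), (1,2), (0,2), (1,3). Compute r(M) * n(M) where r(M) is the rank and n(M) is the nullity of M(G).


r(M) = |V| - c = 4 - 1 = 3.
nullity = |E| - r(M) = 6 - 3 = 3.
Product = 3 * 3 = 9.

9


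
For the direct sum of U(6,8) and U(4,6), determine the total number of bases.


Bases of a direct sum M1 + M2: |B| = |B(M1)| * |B(M2)|.
|B(U(6,8))| = C(8,6) = 28.
|B(U(4,6))| = C(6,4) = 15.
Total bases = 28 * 15 = 420.

420


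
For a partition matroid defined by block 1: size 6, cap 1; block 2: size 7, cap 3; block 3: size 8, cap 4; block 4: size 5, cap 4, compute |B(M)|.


A basis picks exactly ci elements from block i.
Number of bases = product of C(|Si|, ci).
= C(6,1) * C(7,3) * C(8,4) * C(5,4)
= 6 * 35 * 70 * 5
= 73500.

73500


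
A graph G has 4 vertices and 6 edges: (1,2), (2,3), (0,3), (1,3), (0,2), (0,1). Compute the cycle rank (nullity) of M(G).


Cycle rank (nullity) = |E| - r(M) = |E| - (|V| - c).
|E| = 6, |V| = 4, c = 1.
Nullity = 6 - (4 - 1) = 6 - 3 = 3.

3


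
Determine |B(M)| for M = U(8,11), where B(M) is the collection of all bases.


Bases of U(8,11) are all 8-element subsets of the 11-element ground set.
Number of bases = C(11,8).
(11 choose 8) = 165.

165


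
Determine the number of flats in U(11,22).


Flats of U(11,22): every subset of size < 11 is a flat, plus E itself.
Count = C(22,0) + C(22,1) + C(22,2) + C(22,3) + C(22,4) + C(22,5) + C(22,6) + C(22,7) + C(22,8) + C(22,9) + C(22,10) + 1
     = 1 + 22 + 231 + 1540 + 7315 + 26334 + 74613 + 170544 + 319770 + 497420 + 646646 + 1
     = 1744437.

1744437


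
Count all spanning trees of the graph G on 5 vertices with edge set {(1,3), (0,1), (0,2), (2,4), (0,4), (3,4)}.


By Kirchhoff's matrix tree theorem, the number of spanning trees equals
the determinant of any cofactor of the Laplacian matrix L.
G has 5 vertices and 6 edges.
Computing the (4 x 4) cofactor determinant gives 11.

11


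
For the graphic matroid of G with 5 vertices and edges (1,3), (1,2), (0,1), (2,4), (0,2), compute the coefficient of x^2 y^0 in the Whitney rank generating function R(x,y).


R(x,y) = sum over A in 2^E of x^(r(E)-r(A)) * y^(|A|-r(A)).
G has 5 vertices, 5 edges. r(E) = 4.
Enumerate all 2^5 = 32 subsets.
Count subsets with r(E)-r(A)=2 and |A|-r(A)=0: 10.

10


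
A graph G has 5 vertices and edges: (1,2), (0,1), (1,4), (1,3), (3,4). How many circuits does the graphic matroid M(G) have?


A circuit in a graphic matroid = edge set of a simple cycle.
G has 5 vertices and 5 edges.
Enumerating all minimal edge subsets forming cycles...
Total circuits found: 1.

1


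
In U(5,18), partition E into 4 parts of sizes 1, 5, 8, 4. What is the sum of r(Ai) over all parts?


r(Ai) = min(|Ai|, 5) for each part.
Sum = min(1,5) + min(5,5) + min(8,5) + min(4,5)
    = 1 + 5 + 5 + 4
    = 15.

15


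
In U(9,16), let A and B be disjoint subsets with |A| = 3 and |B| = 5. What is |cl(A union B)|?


|A union B| = 3 + 5 = 8 (disjoint).
In U(9,16), cl(S) = S if |S| < 9, else cl(S) = E.
Since 8 < 9, cl(A union B) = A union B.
|cl(A union B)| = 8.

8


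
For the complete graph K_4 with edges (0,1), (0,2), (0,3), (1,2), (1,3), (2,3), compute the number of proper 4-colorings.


P(K_4, k) = k(k-1)(k-2)...(k-3).
P(4) = (4) * (3) * (2) * (1) = 24.

24


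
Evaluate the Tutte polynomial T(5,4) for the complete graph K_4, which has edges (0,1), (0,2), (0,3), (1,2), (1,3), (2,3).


T(K_4; x,y) = x^3 + 3x^2 + 4xy + 2x + y^3 + 3y^2 + 2y.
Substituting x=5, y=4:
= 125 + 75 + 80 + 10 + 64 + 48 + 8
= 410.

410


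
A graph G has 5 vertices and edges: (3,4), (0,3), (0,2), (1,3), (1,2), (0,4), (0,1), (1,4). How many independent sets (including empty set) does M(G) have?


An independent set in a graphic matroid is an acyclic edge subset.
G has 5 vertices and 8 edges.
Enumerate all 2^8 = 256 subsets, checking for acyclicity.
Total independent sets = 128.

128


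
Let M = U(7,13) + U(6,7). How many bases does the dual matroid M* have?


(M1+M2)* = M1* + M2*.
M1* = U(6,13), bases: C(13,6) = 1716.
M2* = U(1,7), bases: C(7,1) = 7.
|B(M*)| = 1716 * 7 = 12012.

12012


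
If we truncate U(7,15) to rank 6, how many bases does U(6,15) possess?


Truncating U(7,15) to rank 6 gives U(6,15).
Bases of U(6,15) are all 6-element subsets of 15 elements.
Number of bases = C(15,6) = 5005.

5005


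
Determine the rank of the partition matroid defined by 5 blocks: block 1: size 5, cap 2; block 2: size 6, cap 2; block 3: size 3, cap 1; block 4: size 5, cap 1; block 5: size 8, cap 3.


Rank of a partition matroid = sum of min(|Si|, ci) for each block.
= min(5,2) + min(6,2) + min(3,1) + min(5,1) + min(8,3)
= 2 + 2 + 1 + 1 + 3
= 9.

9


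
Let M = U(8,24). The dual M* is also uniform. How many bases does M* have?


The dual of U(r,n) is U(n-r, n) = U(16,24).
Bases of U(16,24) are all (16)-element subsets.
|B(M*)| = (24 choose 16) = 735471.

735471


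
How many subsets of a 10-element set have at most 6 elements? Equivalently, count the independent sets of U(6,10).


Independent sets of U(6,10) are all subsets of size <= 6.
Count = C(10,0) + C(10,1) + C(10,2) + C(10,3) + C(10,4) + C(10,5) + C(10,6)
     = 1 + 10 + 45 + 120 + 210 + 252 + 210
     = 848.

848


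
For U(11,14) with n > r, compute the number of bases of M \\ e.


Deleting e from U(11,14) gives U(11,13) since n > r.
Bases of U(11,13) = (13 choose 11) = 78.

78


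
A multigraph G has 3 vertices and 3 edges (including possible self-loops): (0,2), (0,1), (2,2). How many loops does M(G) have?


In a graphic matroid, a loop is a self-loop edge (u,u) with rank 0.
Examining all 3 edges for self-loops...
Self-loops found: (2,2)
Number of loops = 1.

1


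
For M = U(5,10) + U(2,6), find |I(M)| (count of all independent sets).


For a direct sum, |I(M1+M2)| = |I(M1)| * |I(M2)|.
|I(U(5,10))| = sum C(10,k) for k=0..5 = 638.
|I(U(2,6))| = sum C(6,k) for k=0..2 = 22.
Total = 638 * 22 = 14036.

14036


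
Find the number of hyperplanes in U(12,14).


Hyperplanes of U(12,14) are flats of rank 11.
In a uniform matroid, these are exactly the (11)-element subsets.
Count = (14 choose 11) = 364.

364


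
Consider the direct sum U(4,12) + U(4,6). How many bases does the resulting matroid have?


Bases of a direct sum M1 + M2: |B| = |B(M1)| * |B(M2)|.
|B(U(4,12))| = C(12,4) = 495.
|B(U(4,6))| = C(6,4) = 15.
Total bases = 495 * 15 = 7425.

7425


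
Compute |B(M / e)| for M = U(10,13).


Contracting e from U(10,13) gives U(9,12).
Bases of U(9,12) = C(12,9) = 12! / (9! * 3!) = 220.

220


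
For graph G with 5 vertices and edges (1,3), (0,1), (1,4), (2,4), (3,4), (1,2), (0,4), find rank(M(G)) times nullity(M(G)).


r(M) = |V| - c = 5 - 1 = 4.
nullity = |E| - r(M) = 7 - 4 = 3.
Product = 4 * 3 = 12.

12


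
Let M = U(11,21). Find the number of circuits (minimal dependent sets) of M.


In U(11,21), circuits are the (12)-element subsets.
Any set of 12 elements is dependent, and removing any one element gives
an independent set of size 11, so it is a minimal dependent set.
Number of circuits = C(21,12) = 293930.

293930


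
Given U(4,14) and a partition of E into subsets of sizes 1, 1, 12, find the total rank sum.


r(Ai) = min(|Ai|, 4) for each part.
Sum = min(1,4) + min(1,4) + min(12,4)
    = 1 + 1 + 4
    = 6.

6


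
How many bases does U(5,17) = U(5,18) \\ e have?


Deleting e from U(5,18) gives U(5,17) since n > r.
Bases of U(5,17) = (17 choose 5) = 6188.

6188


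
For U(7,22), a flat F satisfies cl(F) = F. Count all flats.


Flats of U(7,22): every subset of size < 7 is a flat, plus E itself.
Count = C(22,0) + C(22,1) + C(22,2) + C(22,3) + C(22,4) + C(22,5) + C(22,6) + 1
     = 1 + 22 + 231 + 1540 + 7315 + 26334 + 74613 + 1
     = 110057.

110057


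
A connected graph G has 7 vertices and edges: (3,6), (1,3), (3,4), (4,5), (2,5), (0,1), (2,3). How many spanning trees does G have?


By Kirchhoff's matrix tree theorem, the number of spanning trees equals
the determinant of any cofactor of the Laplacian matrix L.
G has 7 vertices and 7 edges.
Computing the (6 x 6) cofactor determinant gives 4.

4


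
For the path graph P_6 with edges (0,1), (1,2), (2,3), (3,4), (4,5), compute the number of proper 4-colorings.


P(P_6, k) = k * (k-1)^(5).
P(4) = 4 * 3^5 = 4 * 243 = 972.

972


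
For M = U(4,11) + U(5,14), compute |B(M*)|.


(M1+M2)* = M1* + M2*.
M1* = U(7,11), bases: C(11,7) = 330.
M2* = U(9,14), bases: C(14,9) = 2002.
|B(M*)| = 330 * 2002 = 660660.

660660


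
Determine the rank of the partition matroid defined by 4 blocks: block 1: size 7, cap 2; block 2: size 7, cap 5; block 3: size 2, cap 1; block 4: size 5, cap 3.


Rank of a partition matroid = sum of min(|Si|, ci) for each block.
= min(7,2) + min(7,5) + min(2,1) + min(5,3)
= 2 + 5 + 1 + 3
= 11.

11


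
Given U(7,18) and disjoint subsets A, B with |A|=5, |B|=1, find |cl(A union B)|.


|A union B| = 5 + 1 = 6 (disjoint).
In U(7,18), cl(S) = S if |S| < 7, else cl(S) = E.
Since 6 < 7, cl(A union B) = A union B.
|cl(A union B)| = 6.

6


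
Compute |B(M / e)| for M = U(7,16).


Contracting e from U(7,16) gives U(6,15).
Bases of U(6,15) = C(15,6) = 15! / (6! * 9!) = 5005.

5005


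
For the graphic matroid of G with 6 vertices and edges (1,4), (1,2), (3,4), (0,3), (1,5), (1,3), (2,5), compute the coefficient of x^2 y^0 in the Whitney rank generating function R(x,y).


R(x,y) = sum over A in 2^E of x^(r(E)-r(A)) * y^(|A|-r(A)).
G has 6 vertices, 7 edges. r(E) = 5.
Enumerate all 2^7 = 128 subsets.
Count subsets with r(E)-r(A)=2 and |A|-r(A)=0: 33.

33


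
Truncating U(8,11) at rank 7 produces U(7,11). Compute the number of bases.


Truncating U(8,11) to rank 7 gives U(7,11).
Bases of U(7,11) are all 7-element subsets of 11 elements.
Number of bases = C(11,7) = 330.

330


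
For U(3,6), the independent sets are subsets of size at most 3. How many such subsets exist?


Independent sets of U(3,6) are all subsets of size <= 3.
Count = C(6,0) + C(6,1) + C(6,2) + C(6,3)
     = 1 + 6 + 15 + 20
     = 42.

42


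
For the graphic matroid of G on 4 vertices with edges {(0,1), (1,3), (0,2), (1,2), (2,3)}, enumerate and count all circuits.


A circuit in a graphic matroid = edge set of a simple cycle.
G has 4 vertices and 5 edges.
Enumerating all minimal edge subsets forming cycles...
Total circuits found: 3.

3


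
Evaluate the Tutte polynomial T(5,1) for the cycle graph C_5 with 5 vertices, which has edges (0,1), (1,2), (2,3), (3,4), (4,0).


T(C_5; x,y) = x + x^2 + ... + x^(4) + y.
T(5,1) = 5^1 + 5^2 + 5^3 + 5^4 + 1
= 5 + 25 + 125 + 625 + 1
= 781.

781


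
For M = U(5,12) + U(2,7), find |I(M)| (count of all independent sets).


For a direct sum, |I(M1+M2)| = |I(M1)| * |I(M2)|.
|I(U(5,12))| = sum C(12,k) for k=0..5 = 1586.
|I(U(2,7))| = sum C(7,k) for k=0..2 = 29.
Total = 1586 * 29 = 45994.

45994


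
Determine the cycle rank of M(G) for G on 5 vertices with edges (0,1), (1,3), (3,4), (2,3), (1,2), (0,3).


Cycle rank (nullity) = |E| - r(M) = |E| - (|V| - c).
|E| = 6, |V| = 5, c = 1.
Nullity = 6 - (5 - 1) = 6 - 4 = 2.

2


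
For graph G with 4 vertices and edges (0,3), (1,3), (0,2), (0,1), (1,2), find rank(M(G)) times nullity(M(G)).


r(M) = |V| - c = 4 - 1 = 3.
nullity = |E| - r(M) = 5 - 3 = 2.
Product = 3 * 2 = 6.

6


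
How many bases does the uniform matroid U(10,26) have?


Bases of U(10,26) are all 10-element subsets of the 26-element ground set.
Number of bases = C(26,10).
C(26,10) = 26! / (10! * 16!) = 5311735.

5311735


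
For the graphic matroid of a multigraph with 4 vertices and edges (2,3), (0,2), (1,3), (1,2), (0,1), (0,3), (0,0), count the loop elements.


In a graphic matroid, a loop is a self-loop edge (u,u) with rank 0.
Examining all 7 edges for self-loops...
Self-loops found: (0,0)
Number of loops = 1.

1


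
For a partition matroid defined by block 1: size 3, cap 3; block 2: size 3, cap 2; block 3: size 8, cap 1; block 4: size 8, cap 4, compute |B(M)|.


A basis picks exactly ci elements from block i.
Number of bases = product of C(|Si|, ci).
= C(3,3) * C(3,2) * C(8,1) * C(8,4)
= 1 * 3 * 8 * 70
= 1680.

1680


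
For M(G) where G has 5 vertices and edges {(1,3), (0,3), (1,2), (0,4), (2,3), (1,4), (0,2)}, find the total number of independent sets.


An independent set in a graphic matroid is an acyclic edge subset.
G has 5 vertices and 7 edges.
Enumerate all 2^7 = 128 subsets, checking for acyclicity.
Total independent sets = 86.

86


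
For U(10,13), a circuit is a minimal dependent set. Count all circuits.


In U(10,13), circuits are the (11)-element subsets.
Any set of 11 elements is dependent, and removing any one element gives
an independent set of size 10, so it is a minimal dependent set.
Number of circuits = (13 choose 11) = 78.

78


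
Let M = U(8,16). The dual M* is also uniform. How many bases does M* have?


The dual of U(r,n) is U(n-r, n) = U(8,16).
Bases of U(8,16) are all (8)-element subsets.
|B(M*)| = C(16,8) = 12870.

12870


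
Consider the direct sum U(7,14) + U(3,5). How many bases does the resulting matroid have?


Bases of a direct sum M1 + M2: |B| = |B(M1)| * |B(M2)|.
|B(U(7,14))| = C(14,7) = 3432.
|B(U(3,5))| = C(5,3) = 10.
Total bases = 3432 * 10 = 34320.

34320


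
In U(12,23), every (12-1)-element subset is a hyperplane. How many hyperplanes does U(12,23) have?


Hyperplanes of U(12,23) are flats of rank 11.
In a uniform matroid, these are exactly the (11)-element subsets.
Count = (23 choose 11) = 1352078.

1352078


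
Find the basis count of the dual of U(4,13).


The dual of U(r,n) is U(n-r, n) = U(9,13).
Bases of U(9,13) are all (9)-element subsets.
|B(M*)| = C(13,9) = 715.

715


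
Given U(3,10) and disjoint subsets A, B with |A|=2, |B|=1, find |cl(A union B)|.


|A union B| = 2 + 1 = 3 (disjoint).
In U(3,10), cl(S) = S if |S| < 3, else cl(S) = E.
Since 3 >= 3, cl(A union B) = E.
|cl(A union B)| = 10.

10


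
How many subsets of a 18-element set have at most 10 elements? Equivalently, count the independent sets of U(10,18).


Independent sets of U(10,18) are all subsets of size <= 10.
Count = C(18,0) + C(18,1) + C(18,2) + C(18,3) + C(18,4) + C(18,5) + C(18,6) + C(18,7) + C(18,8) + C(18,9) + C(18,10)
     = 1 + 18 + 153 + 816 + 3060 + 8568 + 18564 + 31824 + 43758 + 48620 + 43758
     = 199140.

199140


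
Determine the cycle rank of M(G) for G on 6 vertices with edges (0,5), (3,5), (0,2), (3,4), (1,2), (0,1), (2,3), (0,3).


Cycle rank (nullity) = |E| - r(M) = |E| - (|V| - c).
|E| = 8, |V| = 6, c = 1.
Nullity = 8 - (6 - 1) = 8 - 5 = 3.

3


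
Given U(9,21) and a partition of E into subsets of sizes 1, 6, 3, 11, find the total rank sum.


r(Ai) = min(|Ai|, 9) for each part.
Sum = min(1,9) + min(6,9) + min(3,9) + min(11,9)
    = 1 + 6 + 3 + 9
    = 19.

19


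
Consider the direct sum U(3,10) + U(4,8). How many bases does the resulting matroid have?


Bases of a direct sum M1 + M2: |B| = |B(M1)| * |B(M2)|.
|B(U(3,10))| = C(10,3) = 120.
|B(U(4,8))| = C(8,4) = 70.
Total bases = 120 * 70 = 8400.

8400


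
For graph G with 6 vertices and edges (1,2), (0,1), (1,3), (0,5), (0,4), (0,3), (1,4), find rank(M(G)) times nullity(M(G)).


r(M) = |V| - c = 6 - 1 = 5.
nullity = |E| - r(M) = 7 - 5 = 2.
Product = 5 * 2 = 10.

10


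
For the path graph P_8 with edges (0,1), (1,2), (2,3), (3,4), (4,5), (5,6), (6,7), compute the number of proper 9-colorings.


P(P_8, k) = k * (k-1)^(7).
P(9) = 9 * 8^7 = 9 * 2097152 = 18874368.

18874368


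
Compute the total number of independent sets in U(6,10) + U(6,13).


For a direct sum, |I(M1+M2)| = |I(M1)| * |I(M2)|.
|I(U(6,10))| = sum C(10,k) for k=0..6 = 848.
|I(U(6,13))| = sum C(13,k) for k=0..6 = 4096.
Total = 848 * 4096 = 3473408.

3473408


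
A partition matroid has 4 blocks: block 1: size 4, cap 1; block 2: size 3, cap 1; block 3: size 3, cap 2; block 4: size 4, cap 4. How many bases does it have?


A basis picks exactly ci elements from block i.
Number of bases = product of C(|Si|, ci).
= C(4,1) * C(3,1) * C(3,2) * C(4,4)
= 4 * 3 * 3 * 1
= 36.

36


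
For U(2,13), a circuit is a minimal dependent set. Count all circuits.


In U(2,13), circuits are the (3)-element subsets.
Any set of 3 elements is dependent, and removing any one element gives
an independent set of size 2, so it is a minimal dependent set.
Number of circuits = C(13,3) = (13 * 12 * 11) / (1 * 2 * 3) = 286.

286


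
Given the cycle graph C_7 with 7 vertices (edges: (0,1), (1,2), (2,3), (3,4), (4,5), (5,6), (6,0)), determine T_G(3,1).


T(C_7; x,y) = x + x^2 + ... + x^(6) + y.
T(3,1) = 3^1 + 3^2 + 3^3 + 3^4 + 3^5 + 3^6 + 1
= 3 + 9 + 27 + 81 + 243 + 729 + 1
= 1093.

1093


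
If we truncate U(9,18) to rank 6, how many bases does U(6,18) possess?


Truncating U(9,18) to rank 6 gives U(6,18).
Bases of U(6,18) are all 6-element subsets of 18 elements.
Number of bases = C(18,6) = 18564.

18564


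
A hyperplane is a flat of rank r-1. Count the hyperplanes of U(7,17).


Hyperplanes of U(7,17) are flats of rank 6.
In a uniform matroid, these are exactly the (6)-element subsets.
Count = C(17,6) = 17! / (6! * 11!) = 12376.

12376


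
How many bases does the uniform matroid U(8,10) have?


Bases of U(8,10) are all 8-element subsets of the 10-element ground set.
Number of bases = C(10,8).
(10 choose 8) = 45.

45


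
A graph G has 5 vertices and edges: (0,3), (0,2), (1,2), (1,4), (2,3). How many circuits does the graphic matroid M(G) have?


A circuit in a graphic matroid = edge set of a simple cycle.
G has 5 vertices and 5 edges.
Enumerating all minimal edge subsets forming cycles...
Total circuits found: 1.

1


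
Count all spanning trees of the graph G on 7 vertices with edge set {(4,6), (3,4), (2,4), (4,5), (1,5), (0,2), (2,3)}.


By Kirchhoff's matrix tree theorem, the number of spanning trees equals
the determinant of any cofactor of the Laplacian matrix L.
G has 7 vertices and 7 edges.
Computing the (6 x 6) cofactor determinant gives 3.

3


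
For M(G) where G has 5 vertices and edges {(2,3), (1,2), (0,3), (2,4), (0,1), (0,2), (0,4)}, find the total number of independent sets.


An independent set in a graphic matroid is an acyclic edge subset.
G has 5 vertices and 7 edges.
Enumerate all 2^7 = 128 subsets, checking for acyclicity.
Total independent sets = 81.

81


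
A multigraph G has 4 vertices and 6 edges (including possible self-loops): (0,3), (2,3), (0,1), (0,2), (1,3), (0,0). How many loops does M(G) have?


In a graphic matroid, a loop is a self-loop edge (u,u) with rank 0.
Examining all 6 edges for self-loops...
Self-loops found: (0,0)
Number of loops = 1.

1


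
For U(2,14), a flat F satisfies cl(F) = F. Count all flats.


Flats of U(2,14): every subset of size < 2 is a flat, plus E itself.
Count = C(14,0) + C(14,1) + 1
     = 1 + 14 + 1
     = 16.

16


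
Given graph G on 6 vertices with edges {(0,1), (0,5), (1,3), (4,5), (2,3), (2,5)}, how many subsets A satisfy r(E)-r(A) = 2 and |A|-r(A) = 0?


R(x,y) = sum over A in 2^E of x^(r(E)-r(A)) * y^(|A|-r(A)).
G has 6 vertices, 6 edges. r(E) = 5.
Enumerate all 2^6 = 64 subsets.
Count subsets with r(E)-r(A)=2 and |A|-r(A)=0: 20.

20


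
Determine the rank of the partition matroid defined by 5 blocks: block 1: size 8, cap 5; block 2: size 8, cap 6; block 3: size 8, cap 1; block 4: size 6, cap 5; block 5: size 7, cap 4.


Rank of a partition matroid = sum of min(|Si|, ci) for each block.
= min(8,5) + min(8,6) + min(8,1) + min(6,5) + min(7,4)
= 5 + 6 + 1 + 5 + 4
= 21.

21


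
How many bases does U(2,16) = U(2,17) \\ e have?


Deleting e from U(2,17) gives U(2,16) since n > r.
Bases of U(2,16) = C(16,2) = (16 * 15) / (1 * 2) = 120.

120


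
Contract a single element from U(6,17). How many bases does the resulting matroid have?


Contracting e from U(6,17) gives U(5,16).
Bases of U(5,16) = (16 choose 5) = 4368.

4368


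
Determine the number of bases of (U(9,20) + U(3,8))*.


(M1+M2)* = M1* + M2*.
M1* = U(11,20), bases: C(20,11) = 167960.
M2* = U(5,8), bases: C(8,5) = 56.
|B(M*)| = 167960 * 56 = 9405760.

9405760


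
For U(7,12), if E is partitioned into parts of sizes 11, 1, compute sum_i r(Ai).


r(Ai) = min(|Ai|, 7) for each part.
Sum = min(11,7) + min(1,7)
    = 7 + 1
    = 8.

8


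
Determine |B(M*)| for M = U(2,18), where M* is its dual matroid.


The dual of U(r,n) is U(n-r, n) = U(16,18).
Bases of U(16,18) are all (16)-element subsets.
|B(M*)| = C(18,16) = 153.

153


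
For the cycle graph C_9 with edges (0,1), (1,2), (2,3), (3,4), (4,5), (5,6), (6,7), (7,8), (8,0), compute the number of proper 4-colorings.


P(C_9, k) = (k-1)^9 + (-1)^9*(k-1).
P(4) = (3)^9 - 3
= 19683 - 3 = 19680.

19680


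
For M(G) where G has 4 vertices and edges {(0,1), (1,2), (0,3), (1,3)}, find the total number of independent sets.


An independent set in a graphic matroid is an acyclic edge subset.
G has 4 vertices and 4 edges.
Enumerate all 2^4 = 16 subsets, checking for acyclicity.
Total independent sets = 14.

14


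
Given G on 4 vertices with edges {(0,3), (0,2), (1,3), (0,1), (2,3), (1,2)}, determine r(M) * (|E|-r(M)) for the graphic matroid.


r(M) = |V| - c = 4 - 1 = 3.
nullity = |E| - r(M) = 6 - 3 = 3.
Product = 3 * 3 = 9.

9


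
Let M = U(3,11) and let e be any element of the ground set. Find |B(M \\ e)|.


Deleting e from U(3,11) gives U(3,10) since n > r.
Bases of U(3,10) = (10 choose 3) = 120.

120


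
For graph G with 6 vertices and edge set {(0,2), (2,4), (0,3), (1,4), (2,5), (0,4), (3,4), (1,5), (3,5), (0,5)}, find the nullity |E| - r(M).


Cycle rank (nullity) = |E| - r(M) = |E| - (|V| - c).
|E| = 10, |V| = 6, c = 1.
Nullity = 10 - (6 - 1) = 10 - 5 = 5.

5


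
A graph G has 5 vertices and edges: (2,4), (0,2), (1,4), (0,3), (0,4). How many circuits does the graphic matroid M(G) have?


A circuit in a graphic matroid = edge set of a simple cycle.
G has 5 vertices and 5 edges.
Enumerating all minimal edge subsets forming cycles...
Total circuits found: 1.

1


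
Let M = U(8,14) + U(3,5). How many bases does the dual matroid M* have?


(M1+M2)* = M1* + M2*.
M1* = U(6,14), bases: C(14,6) = 3003.
M2* = U(2,5), bases: C(5,2) = 10.
|B(M*)| = 3003 * 10 = 30030.

30030


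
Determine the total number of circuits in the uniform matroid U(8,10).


In U(8,10), circuits are the (9)-element subsets.
Any set of 9 elements is dependent, and removing any one element gives
an independent set of size 8, so it is a minimal dependent set.
Number of circuits = C(10,9) = 10.

10


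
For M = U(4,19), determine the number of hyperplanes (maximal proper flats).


Hyperplanes of U(4,19) are flats of rank 3.
In a uniform matroid, these are exactly the (3)-element subsets.
Count = C(19,3) = 19! / (3! * 16!) = 969.

969


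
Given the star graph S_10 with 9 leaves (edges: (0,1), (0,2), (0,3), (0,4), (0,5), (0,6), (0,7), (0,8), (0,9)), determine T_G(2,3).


A star on 10 vertices is a tree with 9 edges.
T(x,y) = x^(9) for any tree.
T(2,3) = 2^9 = 512.

512


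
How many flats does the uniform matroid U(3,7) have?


Flats of U(3,7): every subset of size < 3 is a flat, plus E itself.
Count = (7 choose 0) + (7 choose 1) + (7 choose 2) + 1
     = 1 + 7 + 21 + 1
     = 30.

30


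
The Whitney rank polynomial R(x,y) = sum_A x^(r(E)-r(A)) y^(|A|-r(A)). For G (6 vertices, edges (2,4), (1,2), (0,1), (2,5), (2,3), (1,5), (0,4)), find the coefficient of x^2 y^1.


R(x,y) = sum over A in 2^E of x^(r(E)-r(A)) * y^(|A|-r(A)).
G has 6 vertices, 7 edges. r(E) = 5.
Enumerate all 2^7 = 128 subsets.
Count subsets with r(E)-r(A)=2 and |A|-r(A)=1: 5.

5


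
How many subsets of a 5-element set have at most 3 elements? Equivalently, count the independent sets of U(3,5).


Independent sets of U(3,5) are all subsets of size <= 3.
Count = C(5,0) + C(5,1) + C(5,2) + C(5,3)
     = 1 + 5 + 10 + 10
     = 26.

26


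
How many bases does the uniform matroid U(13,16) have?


Bases of U(13,16) are all 13-element subsets of the 16-element ground set.
Number of bases = C(16,13).
(16 choose 13) = 560.

560


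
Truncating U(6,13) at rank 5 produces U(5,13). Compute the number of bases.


Truncating U(6,13) to rank 5 gives U(5,13).
Bases of U(5,13) are all 5-element subsets of 13 elements.
Number of bases = C(13,5) = 1287.

1287


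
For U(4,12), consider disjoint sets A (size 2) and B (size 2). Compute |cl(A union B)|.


|A union B| = 2 + 2 = 4 (disjoint).
In U(4,12), cl(S) = S if |S| < 4, else cl(S) = E.
Since 4 >= 4, cl(A union B) = E.
|cl(A union B)| = 12.

12


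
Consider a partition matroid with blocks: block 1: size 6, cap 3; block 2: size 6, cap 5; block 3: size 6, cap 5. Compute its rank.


Rank of a partition matroid = sum of min(|Si|, ci) for each block.
= min(6,3) + min(6,5) + min(6,5)
= 3 + 5 + 5
= 13.

13


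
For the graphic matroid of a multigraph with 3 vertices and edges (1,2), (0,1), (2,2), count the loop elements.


In a graphic matroid, a loop is a self-loop edge (u,u) with rank 0.
Examining all 3 edges for self-loops...
Self-loops found: (2,2)
Number of loops = 1.

1


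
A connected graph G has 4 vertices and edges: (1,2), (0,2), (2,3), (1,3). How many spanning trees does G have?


By Kirchhoff's matrix tree theorem, the number of spanning trees equals
the determinant of any cofactor of the Laplacian matrix L.
G has 4 vertices and 4 edges.
Computing the (3 x 3) cofactor determinant gives 3.

3


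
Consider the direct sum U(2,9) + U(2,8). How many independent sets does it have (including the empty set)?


For a direct sum, |I(M1+M2)| = |I(M1)| * |I(M2)|.
|I(U(2,9))| = sum C(9,k) for k=0..2 = 46.
|I(U(2,8))| = sum C(8,k) for k=0..2 = 37.
Total = 46 * 37 = 1702.

1702


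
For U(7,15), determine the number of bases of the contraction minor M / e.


Contracting e from U(7,15) gives U(6,14).
Bases of U(6,14) = (14 choose 6) = 3003.

3003


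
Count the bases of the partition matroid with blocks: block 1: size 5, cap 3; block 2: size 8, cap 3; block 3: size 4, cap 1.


A basis picks exactly ci elements from block i.
Number of bases = product of C(|Si|, ci).
= C(5,3) * C(8,3) * C(4,1)
= 10 * 56 * 4
= 2240.

2240


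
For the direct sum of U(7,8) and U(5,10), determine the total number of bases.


Bases of a direct sum M1 + M2: |B| = |B(M1)| * |B(M2)|.
|B(U(7,8))| = C(8,7) = 8.
|B(U(5,10))| = C(10,5) = 252.
Total bases = 8 * 252 = 2016.

2016


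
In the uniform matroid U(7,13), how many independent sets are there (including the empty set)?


Independent sets of U(7,13) are all subsets of size <= 7.
Count = C(13,0) + C(13,1) + C(13,2) + C(13,3) + C(13,4) + C(13,5) + C(13,6) + C(13,7)
     = 1 + 13 + 78 + 286 + 715 + 1287 + 1716 + 1716
     = 5812.

5812


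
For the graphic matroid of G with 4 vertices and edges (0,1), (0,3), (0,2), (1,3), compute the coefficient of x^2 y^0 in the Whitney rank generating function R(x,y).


R(x,y) = sum over A in 2^E of x^(r(E)-r(A)) * y^(|A|-r(A)).
G has 4 vertices, 4 edges. r(E) = 3.
Enumerate all 2^4 = 16 subsets.
Count subsets with r(E)-r(A)=2 and |A|-r(A)=0: 4.

4


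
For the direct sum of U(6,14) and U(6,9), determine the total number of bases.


Bases of a direct sum M1 + M2: |B| = |B(M1)| * |B(M2)|.
|B(U(6,14))| = C(14,6) = 3003.
|B(U(6,9))| = C(9,6) = 84.
Total bases = 3003 * 84 = 252252.

252252
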